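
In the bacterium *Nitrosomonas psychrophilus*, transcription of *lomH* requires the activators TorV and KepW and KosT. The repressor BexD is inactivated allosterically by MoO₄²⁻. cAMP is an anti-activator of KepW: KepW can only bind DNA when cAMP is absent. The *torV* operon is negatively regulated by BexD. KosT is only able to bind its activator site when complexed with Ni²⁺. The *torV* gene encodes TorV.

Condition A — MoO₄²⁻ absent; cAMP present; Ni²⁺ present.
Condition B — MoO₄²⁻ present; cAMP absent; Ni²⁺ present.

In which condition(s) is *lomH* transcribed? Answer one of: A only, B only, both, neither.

Condition A:
MoO₄²⁻ is absent, so BexD is active.
With repressor BexD bound, *torV* is not transcribed.
So TorV is not produced.
cAMP is present, so KepW is inactive.
Ni²⁺ is present, so KosT is active.
Required activator TorV is absent, so *lomH* is not transcribed.
→ *lomH* is OFF in A.
Condition B:
MoO₄²⁻ is present, so BexD is inactive.
With no repressor bound, *torV* is transcribed.
So TorV is produced and active.
cAMP is absent, so KepW is active.
Ni²⁺ is present, so KosT is active.
No repressor is bound and TorV and KepW and KosT are active, so *lomH* is transcribed.
→ *lomH* is ON in B.

B only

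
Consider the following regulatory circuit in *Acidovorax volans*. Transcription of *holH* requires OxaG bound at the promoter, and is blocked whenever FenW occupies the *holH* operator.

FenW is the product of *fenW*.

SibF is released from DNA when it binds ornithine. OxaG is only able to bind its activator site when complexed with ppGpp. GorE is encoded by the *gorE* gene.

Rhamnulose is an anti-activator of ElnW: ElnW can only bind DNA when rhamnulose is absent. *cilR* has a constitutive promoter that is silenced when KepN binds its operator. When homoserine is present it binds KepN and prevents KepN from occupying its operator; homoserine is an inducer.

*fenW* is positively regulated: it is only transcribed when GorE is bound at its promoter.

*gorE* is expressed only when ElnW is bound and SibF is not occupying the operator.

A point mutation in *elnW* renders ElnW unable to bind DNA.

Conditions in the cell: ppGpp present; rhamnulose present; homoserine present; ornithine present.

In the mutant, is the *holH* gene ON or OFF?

ON

Ornithine is present, so SibF is inactive.
ElnW is non-functional in this strain, so it has no effect.
Required activator ElnW is absent, so *gorE* is not transcribed.
So GorE is not produced.
Required activator GorE is absent, so *fenW* is not transcribed.
So FenW is not produced.
ppGpp is present, so OxaG is active.
No repressor is bound and OxaG is active, so *holH* is transcribed.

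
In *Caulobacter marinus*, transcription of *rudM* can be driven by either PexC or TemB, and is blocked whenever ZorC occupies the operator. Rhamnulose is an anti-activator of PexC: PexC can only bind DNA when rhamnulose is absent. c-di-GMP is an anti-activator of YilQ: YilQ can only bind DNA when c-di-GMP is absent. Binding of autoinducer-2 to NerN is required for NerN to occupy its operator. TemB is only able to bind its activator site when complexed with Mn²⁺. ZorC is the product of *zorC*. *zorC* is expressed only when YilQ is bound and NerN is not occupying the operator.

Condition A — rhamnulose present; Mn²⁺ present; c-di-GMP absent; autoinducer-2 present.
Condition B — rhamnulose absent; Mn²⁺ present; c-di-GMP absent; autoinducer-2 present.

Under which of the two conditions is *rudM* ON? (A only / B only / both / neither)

both

Condition A:
Rhamnulose is present, so PexC is inactive.
Mn²⁺ is present, so TemB is active.
c-di-GMP is absent, so YilQ is active.
Autoinducer-2 is present, so NerN is active.
With repressor NerN bound, *zorC* is not transcribed.
So ZorC is not produced.
Activator TemB is present, so *rudM* is transcribed.
→ *rudM* is ON in A.
Condition B:
Rhamnulose is absent, so PexC is active.
Mn²⁺ is present, so TemB is active.
c-di-GMP is absent, so YilQ is active.
Autoinducer-2 is present, so NerN is active.
With repressor NerN bound, *zorC* is not transcribed.
So ZorC is not produced.
Activator PexC is present, so *rudM* is transcribed.
→ *rudM* is ON in B.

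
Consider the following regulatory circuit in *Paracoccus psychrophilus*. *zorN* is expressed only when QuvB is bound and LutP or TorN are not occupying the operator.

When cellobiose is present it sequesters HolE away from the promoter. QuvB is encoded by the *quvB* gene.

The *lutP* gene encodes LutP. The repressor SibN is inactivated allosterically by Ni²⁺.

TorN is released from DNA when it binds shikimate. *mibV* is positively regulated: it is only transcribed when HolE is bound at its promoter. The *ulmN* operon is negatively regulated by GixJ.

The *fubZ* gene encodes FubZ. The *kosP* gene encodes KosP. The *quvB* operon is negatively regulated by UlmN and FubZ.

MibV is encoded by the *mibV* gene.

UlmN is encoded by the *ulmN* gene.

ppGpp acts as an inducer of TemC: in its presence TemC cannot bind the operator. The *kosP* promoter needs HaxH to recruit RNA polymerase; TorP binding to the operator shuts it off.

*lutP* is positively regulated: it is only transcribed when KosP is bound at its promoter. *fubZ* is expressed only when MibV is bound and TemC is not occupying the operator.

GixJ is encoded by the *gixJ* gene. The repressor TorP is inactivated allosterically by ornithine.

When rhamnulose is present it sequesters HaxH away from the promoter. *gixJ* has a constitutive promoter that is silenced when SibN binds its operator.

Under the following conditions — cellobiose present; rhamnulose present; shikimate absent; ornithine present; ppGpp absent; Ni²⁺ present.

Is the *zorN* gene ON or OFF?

OFF

Ornithine is present, so TorP is inactive.
Rhamnulose is present, so HaxH is inactive.
Required activator HaxH is absent, so *kosP* is not transcribed.
So KosP is not produced.
Required activator KosP is absent, so *lutP* is not transcribed.
So LutP is not produced.
Ni²⁺ is present, so SibN is inactive.
With no repressor bound, *gixJ* is transcribed.
So GixJ is produced and active.
With repressor GixJ bound, *ulmN* is not transcribed.
So UlmN is not produced.
Cellobiose is present, so HolE is inactive.
Required activator HolE is absent, so *mibV* is not transcribed.
So MibV is not produced.
ppGpp is absent, so TemC is active.
With repressor TemC bound, *fubZ* is not transcribed.
So FubZ is not produced.
With no repressor bound, *quvB* is transcribed.
So QuvB is produced and active.
Shikimate is absent, so TorN is active.
With repressor TorN bound, *zorN* is not transcribed.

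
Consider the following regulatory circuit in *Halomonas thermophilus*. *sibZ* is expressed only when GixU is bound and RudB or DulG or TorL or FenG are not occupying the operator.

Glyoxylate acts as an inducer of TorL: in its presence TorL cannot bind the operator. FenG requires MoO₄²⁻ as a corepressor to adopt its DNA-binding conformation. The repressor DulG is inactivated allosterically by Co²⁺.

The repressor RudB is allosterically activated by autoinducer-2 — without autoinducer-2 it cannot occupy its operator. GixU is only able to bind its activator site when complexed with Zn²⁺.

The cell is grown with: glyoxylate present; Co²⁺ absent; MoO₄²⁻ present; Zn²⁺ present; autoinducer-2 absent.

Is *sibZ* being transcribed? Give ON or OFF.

Autoinducer-2 is absent, so RudB is inactive.
Co²⁺ is absent, so DulG is active.
Zn²⁺ is present, so GixU is active.
Glyoxylate is present, so TorL is inactive.
MoO₄²⁻ is present, so FenG is active.
With repressor DulG bound, *sibZ* is not transcribed.

OFF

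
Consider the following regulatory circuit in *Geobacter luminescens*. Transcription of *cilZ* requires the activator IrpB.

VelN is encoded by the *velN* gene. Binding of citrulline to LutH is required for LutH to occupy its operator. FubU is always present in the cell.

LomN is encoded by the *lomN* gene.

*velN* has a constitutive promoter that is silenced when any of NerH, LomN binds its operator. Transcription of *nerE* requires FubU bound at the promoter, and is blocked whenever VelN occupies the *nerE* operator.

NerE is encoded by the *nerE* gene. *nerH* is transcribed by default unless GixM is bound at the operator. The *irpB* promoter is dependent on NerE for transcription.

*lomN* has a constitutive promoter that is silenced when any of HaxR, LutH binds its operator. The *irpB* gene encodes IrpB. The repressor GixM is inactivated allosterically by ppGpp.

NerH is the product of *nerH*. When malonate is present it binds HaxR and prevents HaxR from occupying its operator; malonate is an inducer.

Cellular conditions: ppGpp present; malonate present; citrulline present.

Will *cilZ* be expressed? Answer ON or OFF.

ppGpp is present, so GixM is inactive.
With no repressor bound, *nerH* is transcribed.
So NerH is produced and active.
Malonate is present, so HaxR is inactive.
Citrulline is present, so LutH is active.
With repressor LutH bound, *lomN* is not transcribed.
So LomN is not produced.
With repressor NerH bound, *velN* is not transcribed.
So VelN is not produced.
FubU is produced constitutively and is active.
No repressor is bound and FubU is active, so *nerE* is transcribed.
So NerE is produced and active.
No repressor is bound and NerE is active, so *irpB* is transcribed.
So IrpB is produced and active.
No repressor is bound and IrpB is active, so *cilZ* is transcribed.

ON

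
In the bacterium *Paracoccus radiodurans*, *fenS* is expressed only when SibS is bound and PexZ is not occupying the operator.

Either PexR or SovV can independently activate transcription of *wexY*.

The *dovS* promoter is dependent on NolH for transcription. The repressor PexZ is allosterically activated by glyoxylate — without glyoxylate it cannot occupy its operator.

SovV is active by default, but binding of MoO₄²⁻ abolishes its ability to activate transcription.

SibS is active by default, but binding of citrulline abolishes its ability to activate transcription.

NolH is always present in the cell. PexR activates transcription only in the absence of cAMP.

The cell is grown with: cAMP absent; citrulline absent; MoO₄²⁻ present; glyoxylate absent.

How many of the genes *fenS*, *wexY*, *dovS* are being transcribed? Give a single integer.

3

Citrulline is absent, so SibS is active.
Glyoxylate is absent, so PexZ is inactive.
No repressor is bound and SibS is active, so *fenS* is transcribed.
→ *fenS* is ON.
cAMP is absent, so PexR is active.
MoO₄²⁻ is present, so SovV is inactive.
Activator PexR is present, so *wexY* is transcribed.
→ *wexY* is ON.
NolH is produced constitutively and is active.
No repressor is bound and NolH is active, so *dovS* is transcribed.
→ *dovS* is ON.
3 of the 3 genes are transcribed.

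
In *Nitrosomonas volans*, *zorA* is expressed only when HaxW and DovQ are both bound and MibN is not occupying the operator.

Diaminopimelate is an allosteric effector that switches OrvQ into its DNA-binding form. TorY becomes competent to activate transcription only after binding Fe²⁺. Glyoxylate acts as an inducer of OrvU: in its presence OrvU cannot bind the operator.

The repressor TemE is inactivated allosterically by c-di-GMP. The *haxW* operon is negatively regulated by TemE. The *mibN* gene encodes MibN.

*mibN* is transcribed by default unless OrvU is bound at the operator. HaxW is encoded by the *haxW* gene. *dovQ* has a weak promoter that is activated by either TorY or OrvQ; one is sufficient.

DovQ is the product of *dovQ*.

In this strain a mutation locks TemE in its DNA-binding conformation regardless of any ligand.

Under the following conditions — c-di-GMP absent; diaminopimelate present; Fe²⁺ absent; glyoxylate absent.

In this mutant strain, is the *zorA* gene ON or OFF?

Glyoxylate is absent, so OrvU is active.
With repressor OrvU bound, *mibN* is not transcribed.
So MibN is not produced.
TemE is constitutively active in this strain.
With repressor TemE bound, *haxW* is not transcribed.
So HaxW is not produced.
Fe²⁺ is absent, so TorY is inactive.
Diaminopimelate is present, so OrvQ is active.
Activator OrvQ is present, so *dovQ* is transcribed.
So DovQ is produced and active.
Required activator HaxW is absent, so *zorA* is not transcribed.

OFF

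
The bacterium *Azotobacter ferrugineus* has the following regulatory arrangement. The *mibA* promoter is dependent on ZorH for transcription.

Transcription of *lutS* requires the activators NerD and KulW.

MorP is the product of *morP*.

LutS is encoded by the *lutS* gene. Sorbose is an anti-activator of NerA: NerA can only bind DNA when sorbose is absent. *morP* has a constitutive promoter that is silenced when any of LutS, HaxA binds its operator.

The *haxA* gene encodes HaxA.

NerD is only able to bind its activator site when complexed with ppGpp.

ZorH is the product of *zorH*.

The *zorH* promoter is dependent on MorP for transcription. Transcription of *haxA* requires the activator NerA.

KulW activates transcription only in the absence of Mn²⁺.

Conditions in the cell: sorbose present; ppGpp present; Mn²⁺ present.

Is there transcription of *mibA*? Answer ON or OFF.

ppGpp is present, so NerD is active.
Mn²⁺ is present, so KulW is inactive.
Required activator KulW is absent, so *lutS* is not transcribed.
So LutS is not produced.
Sorbose is present, so NerA is inactive.
Required activator NerA is absent, so *haxA* is not transcribed.
So HaxA is not produced.
With no repressor bound, *morP* is transcribed.
So MorP is produced and active.
No repressor is bound and MorP is active, so *zorH* is transcribed.
So ZorH is produced and active.
No repressor is bound and ZorH is active, so *mibA* is transcribed.

ON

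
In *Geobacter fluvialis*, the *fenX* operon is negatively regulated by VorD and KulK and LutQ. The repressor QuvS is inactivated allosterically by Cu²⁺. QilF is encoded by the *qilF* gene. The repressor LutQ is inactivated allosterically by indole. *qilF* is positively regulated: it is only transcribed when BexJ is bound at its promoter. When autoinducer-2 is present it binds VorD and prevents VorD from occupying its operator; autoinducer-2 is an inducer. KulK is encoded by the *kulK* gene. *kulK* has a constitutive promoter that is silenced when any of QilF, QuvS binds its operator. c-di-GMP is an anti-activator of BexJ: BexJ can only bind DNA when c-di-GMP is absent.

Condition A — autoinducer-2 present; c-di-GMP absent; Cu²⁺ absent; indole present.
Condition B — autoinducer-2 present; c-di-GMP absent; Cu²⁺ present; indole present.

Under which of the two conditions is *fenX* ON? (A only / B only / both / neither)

Condition A:
Autoinducer-2 is present, so VorD is inactive.
c-di-GMP is absent, so BexJ is active.
No repressor is bound and BexJ is active, so *qilF* is transcribed.
So QilF is produced and active.
Cu²⁺ is absent, so QuvS is active.
With repressor QilF bound, *kulK* is not transcribed.
So KulK is not produced.
Indole is present, so LutQ is inactive.
With no repressor bound, *fenX* is transcribed.
→ *fenX* is ON in A.
Condition B:
Autoinducer-2 is present, so VorD is inactive.
c-di-GMP is absent, so BexJ is active.
No repressor is bound and BexJ is active, so *qilF* is transcribed.
So QilF is produced and active.
Cu²⁺ is present, so QuvS is inactive.
With repressor QilF bound, *kulK* is not transcribed.
So KulK is not produced.
Indole is present, so LutQ is inactive.
With no repressor bound, *fenX* is transcribed.
→ *fenX* is ON in B.

both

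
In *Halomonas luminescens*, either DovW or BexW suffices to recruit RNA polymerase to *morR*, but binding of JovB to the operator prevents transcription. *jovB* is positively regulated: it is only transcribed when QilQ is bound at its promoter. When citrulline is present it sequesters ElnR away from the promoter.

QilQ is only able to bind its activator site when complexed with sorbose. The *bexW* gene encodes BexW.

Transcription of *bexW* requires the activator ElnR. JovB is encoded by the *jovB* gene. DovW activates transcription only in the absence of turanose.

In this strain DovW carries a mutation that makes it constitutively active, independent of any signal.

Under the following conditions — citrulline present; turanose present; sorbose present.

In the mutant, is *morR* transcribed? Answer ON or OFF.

OFF

DovW is constitutively active in this strain.
Sorbose is present, so QilQ is active.
No repressor is bound and QilQ is active, so *jovB* is transcribed.
So JovB is produced and active.
Citrulline is present, so ElnR is inactive.
Required activator ElnR is absent, so *bexW* is not transcribed.
So BexW is not produced.
With repressor JovB bound, *morR* is not transcribed.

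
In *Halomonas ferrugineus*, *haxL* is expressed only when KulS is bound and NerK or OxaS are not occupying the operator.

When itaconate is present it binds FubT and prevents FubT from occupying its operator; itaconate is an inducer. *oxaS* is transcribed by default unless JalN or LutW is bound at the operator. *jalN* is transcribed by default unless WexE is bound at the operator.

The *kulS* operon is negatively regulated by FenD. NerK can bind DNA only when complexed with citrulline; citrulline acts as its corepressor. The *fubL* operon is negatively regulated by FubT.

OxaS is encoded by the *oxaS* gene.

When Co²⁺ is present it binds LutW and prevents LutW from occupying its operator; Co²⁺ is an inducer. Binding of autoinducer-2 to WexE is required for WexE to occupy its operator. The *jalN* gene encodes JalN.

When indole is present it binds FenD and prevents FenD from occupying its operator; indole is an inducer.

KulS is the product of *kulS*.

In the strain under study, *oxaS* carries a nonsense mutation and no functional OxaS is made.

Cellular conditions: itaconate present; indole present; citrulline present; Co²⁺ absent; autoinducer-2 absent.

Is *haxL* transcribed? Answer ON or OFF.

Citrulline is present, so NerK is active.
OxaS is non-functional in this strain, so it has no effect.
Indole is present, so FenD is inactive.
With no repressor bound, *kulS* is transcribed.
So KulS is produced and active.
With repressor NerK bound, *haxL* is not transcribed.

OFF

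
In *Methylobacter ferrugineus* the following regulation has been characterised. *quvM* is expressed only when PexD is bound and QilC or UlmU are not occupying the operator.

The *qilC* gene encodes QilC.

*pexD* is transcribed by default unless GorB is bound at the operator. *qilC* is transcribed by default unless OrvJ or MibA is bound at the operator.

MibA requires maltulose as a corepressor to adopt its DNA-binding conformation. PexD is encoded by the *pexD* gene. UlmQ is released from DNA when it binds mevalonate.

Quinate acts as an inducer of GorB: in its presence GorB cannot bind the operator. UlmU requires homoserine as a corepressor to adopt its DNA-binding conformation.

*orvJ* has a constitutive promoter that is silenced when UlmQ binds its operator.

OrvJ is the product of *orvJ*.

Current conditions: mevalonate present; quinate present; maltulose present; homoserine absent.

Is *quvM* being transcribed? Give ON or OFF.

ON

Mevalonate is present, so UlmQ is inactive.
With no repressor bound, *orvJ* is transcribed.
So OrvJ is produced and active.
Maltulose is present, so MibA is active.
With repressor OrvJ bound, *qilC* is not transcribed.
So QilC is not produced.
Homoserine is absent, so UlmU is inactive.
Quinate is present, so GorB is inactive.
With no repressor bound, *pexD* is transcribed.
So PexD is produced and active.
No repressor is bound and PexD is active, so *quvM* is transcribed.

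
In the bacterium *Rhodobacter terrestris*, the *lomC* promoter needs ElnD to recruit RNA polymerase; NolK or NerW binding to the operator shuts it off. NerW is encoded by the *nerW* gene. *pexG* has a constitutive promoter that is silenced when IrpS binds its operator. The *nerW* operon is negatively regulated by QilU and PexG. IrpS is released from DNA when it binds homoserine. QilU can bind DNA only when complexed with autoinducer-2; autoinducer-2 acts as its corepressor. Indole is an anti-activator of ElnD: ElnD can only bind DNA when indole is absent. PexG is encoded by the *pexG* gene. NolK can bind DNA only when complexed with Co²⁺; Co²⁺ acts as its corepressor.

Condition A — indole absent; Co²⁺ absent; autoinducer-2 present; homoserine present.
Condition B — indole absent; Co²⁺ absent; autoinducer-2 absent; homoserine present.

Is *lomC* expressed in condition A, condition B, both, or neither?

both

Condition A:
Indole is absent, so ElnD is active.
Co²⁺ is absent, so NolK is inactive.
Autoinducer-2 is present, so QilU is active.
Homoserine is present, so IrpS is inactive.
With no repressor bound, *pexG* is transcribed.
So PexG is produced and active.
With repressor QilU bound, *nerW* is not transcribed.
So NerW is not produced.
No repressor is bound and ElnD is active, so *lomC* is transcribed.
→ *lomC* is ON in A.
Condition B:
Indole is absent, so ElnD is active.
Co²⁺ is absent, so NolK is inactive.
Autoinducer-2 is absent, so QilU is inactive.
Homoserine is present, so IrpS is inactive.
With no repressor bound, *pexG* is transcribed.
So PexG is produced and active.
With repressor PexG bound, *nerW* is not transcribed.
So NerW is not produced.
No repressor is bound and ElnD is active, so *lomC* is transcribed.
→ *lomC* is ON in B.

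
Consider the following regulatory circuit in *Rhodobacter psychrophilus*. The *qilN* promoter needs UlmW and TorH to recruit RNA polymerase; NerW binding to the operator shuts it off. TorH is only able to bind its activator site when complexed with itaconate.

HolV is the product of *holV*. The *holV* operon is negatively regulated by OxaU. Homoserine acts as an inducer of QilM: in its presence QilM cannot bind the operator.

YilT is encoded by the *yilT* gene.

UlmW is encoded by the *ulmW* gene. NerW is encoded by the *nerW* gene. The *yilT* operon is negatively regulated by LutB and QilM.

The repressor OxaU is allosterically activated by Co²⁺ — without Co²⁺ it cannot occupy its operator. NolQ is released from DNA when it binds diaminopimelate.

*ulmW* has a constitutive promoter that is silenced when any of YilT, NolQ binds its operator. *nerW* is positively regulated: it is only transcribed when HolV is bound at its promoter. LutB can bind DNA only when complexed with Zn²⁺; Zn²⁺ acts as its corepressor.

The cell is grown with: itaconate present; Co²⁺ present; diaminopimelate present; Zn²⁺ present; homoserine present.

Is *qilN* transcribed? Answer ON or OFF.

Zn²⁺ is present, so LutB is active.
Homoserine is present, so QilM is inactive.
With repressor LutB bound, *yilT* is not transcribed.
So YilT is not produced.
Diaminopimelate is present, so NolQ is inactive.
With no repressor bound, *ulmW* is transcribed.
So UlmW is produced and active.
Itaconate is present, so TorH is active.
Co²⁺ is present, so OxaU is active.
With repressor OxaU bound, *holV* is not transcribed.
So HolV is not produced.
Required activator HolV is absent, so *nerW* is not transcribed.
So NerW is not produced.
No repressor is bound and UlmW and TorH are active, so *qilN* is transcribed.

ON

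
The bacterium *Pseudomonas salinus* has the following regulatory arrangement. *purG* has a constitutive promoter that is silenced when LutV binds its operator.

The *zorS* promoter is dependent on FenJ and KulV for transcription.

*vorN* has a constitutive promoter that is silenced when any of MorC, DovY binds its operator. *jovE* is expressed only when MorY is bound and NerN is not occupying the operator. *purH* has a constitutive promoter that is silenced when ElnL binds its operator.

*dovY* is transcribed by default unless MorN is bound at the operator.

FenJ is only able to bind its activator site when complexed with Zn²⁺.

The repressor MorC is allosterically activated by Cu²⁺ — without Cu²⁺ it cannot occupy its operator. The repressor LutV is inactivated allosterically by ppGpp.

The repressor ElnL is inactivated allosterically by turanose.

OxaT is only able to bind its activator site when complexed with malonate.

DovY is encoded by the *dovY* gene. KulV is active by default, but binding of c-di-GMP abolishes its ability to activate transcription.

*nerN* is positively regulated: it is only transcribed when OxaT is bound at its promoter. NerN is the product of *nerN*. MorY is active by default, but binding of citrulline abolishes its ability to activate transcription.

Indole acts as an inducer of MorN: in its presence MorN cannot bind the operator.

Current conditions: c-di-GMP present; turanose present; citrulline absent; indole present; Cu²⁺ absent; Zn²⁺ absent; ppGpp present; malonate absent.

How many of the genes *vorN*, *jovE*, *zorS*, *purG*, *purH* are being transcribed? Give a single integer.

3

Cu²⁺ is absent, so MorC is inactive.
Indole is present, so MorN is inactive.
With no repressor bound, *dovY* is transcribed.
So DovY is produced and active.
With repressor DovY bound, *vorN* is not transcribed.
→ *vorN* is OFF.
Malonate is absent, so OxaT is inactive.
Required activator OxaT is absent, so *nerN* is not transcribed.
So NerN is not produced.
Citrulline is absent, so MorY is active.
No repressor is bound and MorY is active, so *jovE* is transcribed.
→ *jovE* is ON.
Zn²⁺ is absent, so FenJ is inactive.
c-di-GMP is present, so KulV is inactive.
Required activator FenJ is absent, so *zorS* is not transcribed.
→ *zorS* is OFF.
ppGpp is present, so LutV is inactive.
With no repressor bound, *purG* is transcribed.
→ *purG* is ON.
Turanose is present, so ElnL is inactive.
With no repressor bound, *purH* is transcribed.
→ *purH* is ON.
3 of the 5 genes are transcribed.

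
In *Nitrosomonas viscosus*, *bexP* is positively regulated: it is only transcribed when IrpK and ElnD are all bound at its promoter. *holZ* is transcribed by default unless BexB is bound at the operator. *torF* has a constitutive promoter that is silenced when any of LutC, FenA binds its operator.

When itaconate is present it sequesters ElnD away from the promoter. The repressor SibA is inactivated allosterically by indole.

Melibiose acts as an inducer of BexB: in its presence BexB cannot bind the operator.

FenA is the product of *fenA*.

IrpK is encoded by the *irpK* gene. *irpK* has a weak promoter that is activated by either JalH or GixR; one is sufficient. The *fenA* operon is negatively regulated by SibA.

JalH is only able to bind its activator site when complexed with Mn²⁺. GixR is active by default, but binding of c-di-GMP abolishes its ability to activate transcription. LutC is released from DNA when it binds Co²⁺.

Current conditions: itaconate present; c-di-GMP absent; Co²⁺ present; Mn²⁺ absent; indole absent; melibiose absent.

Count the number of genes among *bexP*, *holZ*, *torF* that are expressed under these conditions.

1

Mn²⁺ is absent, so JalH is inactive.
c-di-GMP is absent, so GixR is active.
Activator GixR is present, so *irpK* is transcribed.
So IrpK is produced and active.
Itaconate is present, so ElnD is inactive.
Required activator ElnD is absent, so *bexP* is not transcribed.
→ *bexP* is OFF.
Melibiose is absent, so BexB is active.
With repressor BexB bound, *holZ* is not transcribed.
→ *holZ* is OFF.
Co²⁺ is present, so LutC is inactive.
Indole is absent, so SibA is active.
With repressor SibA bound, *fenA* is not transcribed.
So FenA is not produced.
With no repressor bound, *torF* is transcribed.
→ *torF* is ON.
1 of the 3 genes is transcribed.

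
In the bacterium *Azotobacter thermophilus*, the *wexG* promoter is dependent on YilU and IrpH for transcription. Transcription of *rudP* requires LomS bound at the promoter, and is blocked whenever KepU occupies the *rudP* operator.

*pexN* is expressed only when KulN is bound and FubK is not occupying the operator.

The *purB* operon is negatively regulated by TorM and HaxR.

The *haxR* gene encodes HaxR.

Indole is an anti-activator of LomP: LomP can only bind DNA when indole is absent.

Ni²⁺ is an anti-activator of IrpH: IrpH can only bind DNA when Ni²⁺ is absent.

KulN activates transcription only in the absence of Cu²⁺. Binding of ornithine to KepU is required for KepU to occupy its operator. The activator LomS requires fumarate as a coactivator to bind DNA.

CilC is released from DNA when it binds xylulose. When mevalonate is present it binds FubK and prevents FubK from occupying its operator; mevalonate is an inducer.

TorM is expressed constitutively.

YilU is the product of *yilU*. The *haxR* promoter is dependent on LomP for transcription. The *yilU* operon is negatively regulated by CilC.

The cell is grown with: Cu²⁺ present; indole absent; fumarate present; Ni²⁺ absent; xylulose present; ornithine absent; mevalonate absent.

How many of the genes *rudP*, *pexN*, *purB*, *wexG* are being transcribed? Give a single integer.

2

Ornithine is absent, so KepU is inactive.
Fumarate is present, so LomS is active.
No repressor is bound and LomS is active, so *rudP* is transcribed.
→ *rudP* is ON.
Mevalonate is absent, so FubK is active.
Cu²⁺ is present, so KulN is inactive.
With repressor FubK bound, *pexN* is not transcribed.
→ *pexN* is OFF.
TorM is produced constitutively and is active.
Indole is absent, so LomP is active.
No repressor is bound and LomP is active, so *haxR* is transcribed.
So HaxR is produced and active.
With repressor TorM bound, *purB* is not transcribed.
→ *purB* is OFF.
Xylulose is present, so CilC is inactive.
With no repressor bound, *yilU* is transcribed.
So YilU is produced and active.
Ni²⁺ is absent, so IrpH is active.
No repressor is bound and YilU and IrpH are active, so *wexG* is transcribed.
→ *wexG* is ON.
2 of the 4 genes are transcribed.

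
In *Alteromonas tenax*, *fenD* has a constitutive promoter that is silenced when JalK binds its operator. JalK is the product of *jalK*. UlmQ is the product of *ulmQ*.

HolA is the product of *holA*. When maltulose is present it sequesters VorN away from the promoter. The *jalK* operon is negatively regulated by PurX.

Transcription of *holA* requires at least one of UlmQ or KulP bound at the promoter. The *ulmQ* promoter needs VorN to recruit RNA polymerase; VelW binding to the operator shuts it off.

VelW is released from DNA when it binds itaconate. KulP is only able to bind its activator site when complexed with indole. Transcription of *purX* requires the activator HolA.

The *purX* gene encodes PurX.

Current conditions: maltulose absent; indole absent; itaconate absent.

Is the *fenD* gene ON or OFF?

Maltulose is absent, so VorN is active.
Itaconate is absent, so VelW is active.
With repressor VelW bound, *ulmQ* is not transcribed.
So UlmQ is not produced.
Indole is absent, so KulP is inactive.
No activator is available at the *holA* promoter, so *holA* is not transcribed.
So HolA is not produced.
Required activator HolA is absent, so *purX* is not transcribed.
So PurX is not produced.
With no repressor bound, *jalK* is transcribed.
So JalK is produced and active.
With repressor JalK bound, *fenD* is not transcribed.

OFF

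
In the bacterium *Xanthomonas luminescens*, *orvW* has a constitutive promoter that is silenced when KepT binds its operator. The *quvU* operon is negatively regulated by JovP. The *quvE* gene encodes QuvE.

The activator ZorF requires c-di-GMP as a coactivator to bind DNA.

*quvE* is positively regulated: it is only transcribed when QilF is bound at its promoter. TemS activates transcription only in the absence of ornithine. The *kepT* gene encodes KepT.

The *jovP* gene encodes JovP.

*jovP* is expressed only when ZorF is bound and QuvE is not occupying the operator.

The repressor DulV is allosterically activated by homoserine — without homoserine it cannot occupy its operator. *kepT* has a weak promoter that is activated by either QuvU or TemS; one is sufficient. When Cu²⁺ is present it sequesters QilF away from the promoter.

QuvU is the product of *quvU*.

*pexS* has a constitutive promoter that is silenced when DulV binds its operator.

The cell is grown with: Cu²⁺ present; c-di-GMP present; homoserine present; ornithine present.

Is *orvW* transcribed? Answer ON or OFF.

ON

Cu²⁺ is present, so QilF is inactive.
Required activator QilF is absent, so *quvE* is not transcribed.
So QuvE is not produced.
c-di-GMP is present, so ZorF is active.
No repressor is bound and ZorF is active, so *jovP* is transcribed.
So JovP is produced and active.
With repressor JovP bound, *quvU* is not transcribed.
So QuvU is not produced.
Ornithine is present, so TemS is inactive.
No activator is available at the *kepT* promoter, so *kepT* is not transcribed.
So KepT is not produced.
With no repressor bound, *orvW* is transcribed.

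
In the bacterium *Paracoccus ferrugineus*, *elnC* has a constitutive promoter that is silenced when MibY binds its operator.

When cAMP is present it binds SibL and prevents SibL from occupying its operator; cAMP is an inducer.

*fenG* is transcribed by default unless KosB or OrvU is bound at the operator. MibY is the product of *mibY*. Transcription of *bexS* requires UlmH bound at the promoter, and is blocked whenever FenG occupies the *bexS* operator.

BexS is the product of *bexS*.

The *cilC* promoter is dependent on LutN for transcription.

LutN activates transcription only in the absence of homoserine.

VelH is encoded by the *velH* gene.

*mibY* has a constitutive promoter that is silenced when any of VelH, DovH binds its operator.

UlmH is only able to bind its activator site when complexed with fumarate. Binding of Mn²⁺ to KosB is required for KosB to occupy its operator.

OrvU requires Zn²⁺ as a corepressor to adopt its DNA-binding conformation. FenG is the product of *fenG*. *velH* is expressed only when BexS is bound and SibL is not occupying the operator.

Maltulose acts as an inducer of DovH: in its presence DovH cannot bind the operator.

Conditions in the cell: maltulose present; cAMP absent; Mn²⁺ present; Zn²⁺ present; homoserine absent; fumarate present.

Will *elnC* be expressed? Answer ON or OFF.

Mn²⁺ is present, so KosB is active.
Zn²⁺ is present, so OrvU is active.
With repressor KosB bound, *fenG* is not transcribed.
So FenG is not produced.
Fumarate is present, so UlmH is active.
No repressor is bound and UlmH is active, so *bexS* is transcribed.
So BexS is produced and active.
cAMP is absent, so SibL is active.
With repressor SibL bound, *velH* is not transcribed.
So VelH is not produced.
Maltulose is present, so DovH is inactive.
With no repressor bound, *mibY* is transcribed.
So MibY is produced and active.
With repressor MibY bound, *elnC* is not transcribed.

OFF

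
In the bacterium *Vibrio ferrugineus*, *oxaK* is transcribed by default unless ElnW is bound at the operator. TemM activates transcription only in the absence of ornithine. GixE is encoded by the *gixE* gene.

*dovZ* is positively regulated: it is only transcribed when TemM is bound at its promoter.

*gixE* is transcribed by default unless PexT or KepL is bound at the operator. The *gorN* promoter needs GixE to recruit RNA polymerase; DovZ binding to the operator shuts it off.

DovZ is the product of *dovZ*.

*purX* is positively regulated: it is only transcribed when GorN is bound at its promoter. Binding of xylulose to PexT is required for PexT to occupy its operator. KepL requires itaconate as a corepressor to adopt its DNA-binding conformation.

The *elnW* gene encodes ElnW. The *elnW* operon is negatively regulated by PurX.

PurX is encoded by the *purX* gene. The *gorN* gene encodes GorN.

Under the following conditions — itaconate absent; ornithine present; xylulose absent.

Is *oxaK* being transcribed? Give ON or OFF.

Xylulose is absent, so PexT is inactive.
Itaconate is absent, so KepL is inactive.
With no repressor bound, *gixE* is transcribed.
So GixE is produced and active.
Ornithine is present, so TemM is inactive.
Required activator TemM is absent, so *dovZ* is not transcribed.
So DovZ is not produced.
No repressor is bound and GixE is active, so *gorN* is transcribed.
So GorN is produced and active.
No repressor is bound and GorN is active, so *purX* is transcribed.
So PurX is produced and active.
With repressor PurX bound, *elnW* is not transcribed.
So ElnW is not produced.
With no repressor bound, *oxaK* is transcribed.

ON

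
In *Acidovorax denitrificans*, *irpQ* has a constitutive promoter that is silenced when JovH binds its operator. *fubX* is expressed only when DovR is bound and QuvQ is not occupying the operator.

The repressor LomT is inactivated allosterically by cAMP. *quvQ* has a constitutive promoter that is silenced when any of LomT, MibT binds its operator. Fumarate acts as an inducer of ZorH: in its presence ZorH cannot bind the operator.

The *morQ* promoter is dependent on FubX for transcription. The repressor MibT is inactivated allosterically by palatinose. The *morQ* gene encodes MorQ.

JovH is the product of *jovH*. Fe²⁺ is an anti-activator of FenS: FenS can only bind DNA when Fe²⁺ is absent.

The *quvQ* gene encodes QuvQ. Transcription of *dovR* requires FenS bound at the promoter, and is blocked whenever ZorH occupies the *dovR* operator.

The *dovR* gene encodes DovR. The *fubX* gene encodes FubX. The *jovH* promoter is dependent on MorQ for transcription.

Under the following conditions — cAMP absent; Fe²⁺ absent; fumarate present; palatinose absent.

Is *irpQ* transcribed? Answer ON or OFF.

cAMP is absent, so LomT is active.
Palatinose is absent, so MibT is active.
With repressor LomT bound, *quvQ* is not transcribed.
So QuvQ is not produced.
Fe²⁺ is absent, so FenS is active.
Fumarate is present, so ZorH is inactive.
No repressor is bound and FenS is active, so *dovR* is transcribed.
So DovR is produced and active.
No repressor is bound and DovR is active, so *fubX* is transcribed.
So FubX is produced and active.
No repressor is bound and FubX is active, so *morQ* is transcribed.
So MorQ is produced and active.
No repressor is bound and MorQ is active, so *jovH* is transcribed.
So JovH is produced and active.
With repressor JovH bound, *irpQ* is not transcribed.

OFF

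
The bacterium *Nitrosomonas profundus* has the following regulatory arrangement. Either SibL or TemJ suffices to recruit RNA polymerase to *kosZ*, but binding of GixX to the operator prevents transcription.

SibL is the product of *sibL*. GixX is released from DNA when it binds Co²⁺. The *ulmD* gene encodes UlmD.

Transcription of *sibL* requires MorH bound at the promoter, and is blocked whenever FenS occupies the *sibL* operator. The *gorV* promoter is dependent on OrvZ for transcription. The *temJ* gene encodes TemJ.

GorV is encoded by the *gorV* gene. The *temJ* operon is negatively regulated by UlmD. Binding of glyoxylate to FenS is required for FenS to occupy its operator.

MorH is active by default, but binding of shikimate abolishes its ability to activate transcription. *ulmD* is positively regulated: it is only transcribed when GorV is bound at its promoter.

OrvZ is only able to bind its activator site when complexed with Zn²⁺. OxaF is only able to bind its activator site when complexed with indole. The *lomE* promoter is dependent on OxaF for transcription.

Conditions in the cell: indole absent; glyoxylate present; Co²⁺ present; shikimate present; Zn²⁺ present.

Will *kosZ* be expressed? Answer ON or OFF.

OFF

Co²⁺ is present, so GixX is inactive.
Shikimate is present, so MorH is inactive.
Glyoxylate is present, so FenS is active.
With repressor FenS bound, *sibL* is not transcribed.
So SibL is not produced.
Zn²⁺ is present, so OrvZ is active.
No repressor is bound and OrvZ is active, so *gorV* is transcribed.
So GorV is produced and active.
No repressor is bound and GorV is active, so *ulmD* is transcribed.
So UlmD is produced and active.
With repressor UlmD bound, *temJ* is not transcribed.
So TemJ is not produced.
No activator is available at the *kosZ* promoter, so *kosZ* is not transcribed.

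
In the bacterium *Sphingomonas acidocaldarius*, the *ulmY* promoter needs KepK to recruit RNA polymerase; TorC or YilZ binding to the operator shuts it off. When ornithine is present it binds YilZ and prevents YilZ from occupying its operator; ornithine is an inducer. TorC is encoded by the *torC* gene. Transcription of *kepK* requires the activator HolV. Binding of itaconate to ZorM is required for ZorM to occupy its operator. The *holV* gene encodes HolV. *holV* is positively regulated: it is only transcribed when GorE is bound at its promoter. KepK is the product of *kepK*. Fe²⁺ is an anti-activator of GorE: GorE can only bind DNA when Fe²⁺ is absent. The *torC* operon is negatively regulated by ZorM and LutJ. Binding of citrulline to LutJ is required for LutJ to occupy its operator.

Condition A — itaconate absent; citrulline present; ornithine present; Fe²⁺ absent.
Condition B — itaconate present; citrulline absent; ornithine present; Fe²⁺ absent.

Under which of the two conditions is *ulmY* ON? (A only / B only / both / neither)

both

Condition A:
Itaconate is absent, so ZorM is inactive.
Citrulline is present, so LutJ is active.
With repressor LutJ bound, *torC* is not transcribed.
So TorC is not produced.
Ornithine is present, so YilZ is inactive.
Fe²⁺ is absent, so GorE is active.
No repressor is bound and GorE is active, so *holV* is transcribed.
So HolV is produced and active.
No repressor is bound and HolV is active, so *kepK* is transcribed.
So KepK is produced and active.
No repressor is bound and KepK is active, so *ulmY* is transcribed.
→ *ulmY* is ON in A.
Condition B:
Itaconate is present, so ZorM is active.
Citrulline is absent, so LutJ is inactive.
With repressor ZorM bound, *torC* is not transcribed.
So TorC is not produced.
Ornithine is present, so YilZ is inactive.
Fe²⁺ is absent, so GorE is active.
No repressor is bound and GorE is active, so *holV* is transcribed.
So HolV is produced and active.
No repressor is bound and HolV is active, so *kepK* is transcribed.
So KepK is produced and active.
No repressor is bound and KepK is active, so *ulmY* is transcribed.
→ *ulmY* is ON in B.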